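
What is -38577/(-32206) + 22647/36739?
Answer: 2146649685/1183216234 ≈ 1.8142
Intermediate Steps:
-38577/(-32206) + 22647/36739 = -38577*(-1/32206) + 22647*(1/36739) = 38577/32206 + 22647/36739 = 2146649685/1183216234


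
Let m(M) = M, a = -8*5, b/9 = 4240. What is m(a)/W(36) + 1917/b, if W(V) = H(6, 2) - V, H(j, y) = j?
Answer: 17599/12720 ≈ 1.3836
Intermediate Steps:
b = 38160 (b = 9*4240 = 38160)
a = -40
W(V) = 6 - V
m(a)/W(36) + 1917/b = -40/(6 - 1*36) + 1917/38160 = -40/(6 - 36) + 1917*(1/38160) = -40/(-30) + 213/4240 = -40*(-1/30) + 213/4240 = 4/3 + 213/4240 = 17599/12720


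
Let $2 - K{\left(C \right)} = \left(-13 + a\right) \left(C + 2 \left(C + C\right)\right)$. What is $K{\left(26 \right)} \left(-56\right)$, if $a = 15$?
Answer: $14448$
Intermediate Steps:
$K{\left(C \right)} = 2 - 10 C$ ($K{\left(C \right)} = 2 - \left(-13 + 15\right) \left(C + 2 \left(C + C\right)\right) = 2 - 2 \left(C + 2 \cdot 2 C\right) = 2 - 2 \left(C + 4 C\right) = 2 - 2 \cdot 5 C = 2 - 10 C$)
$K{\left(26 \right)} \left(-56\right) = \left(2 - 260\right) \left(-56\right) = \left(-258\right) \left(-56\right) = 14448$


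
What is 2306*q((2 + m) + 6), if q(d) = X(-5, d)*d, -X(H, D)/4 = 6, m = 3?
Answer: -608784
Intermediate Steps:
X(H, D) = -24 (X(H, D) = -4*6 = -24)
q(d) = -24*d
2306*q((2 + m) + 6) = 2306*(-24*((2 + 3) + 6)) = 2306*(-24*(5 + 6)) = 2306*(-24*11) = 2306*(-264) = -608784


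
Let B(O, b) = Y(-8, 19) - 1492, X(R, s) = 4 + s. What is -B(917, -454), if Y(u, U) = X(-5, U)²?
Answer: 963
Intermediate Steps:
Y(u, U) = (4 + U)²
B(O, b) = -963 (B(O, b) = (4 + 19)² - 1492 = 23² - 1492 = 529 - 1492 = -963)
-B(917, -454) = -1*(-963) = 963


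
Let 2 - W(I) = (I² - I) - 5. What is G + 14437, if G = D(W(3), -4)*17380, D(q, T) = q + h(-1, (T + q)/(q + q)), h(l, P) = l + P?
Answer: -11633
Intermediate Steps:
W(I) = 7 + I - I² (W(I) = 2 - ((I² - I) - 5) = 2 - (-5 + I² - I) = 2 + (5 + I - I²) = 7 + I - I²)
h(l, P) = P + l
D(q, T) = -1 + q + (T + q)/(2*q) (D(q, T) = q + ((T + q)/(q + q) - 1) = q + ((T + q)/((2*q)) - 1) = q + ((T + q)*(1/(2*q)) - 1) = q + ((T + q)/(2*q) - 1) = q + (-1 + (T + q)/(2*q)) = -1 + q + (T + q)/(2*q))
G = -26070 (G = (-½ + (7 + 3 - 1*3²) + (½)*(-4)/(7 + 3 - 1*3²))*17380 = (-½ + (7 + 3 - 1*9) + (½)*(-4)/(7 + 3 - 1*9))*17380 = (-½ + (7 + 3 - 9) + (½)*(-4)/(7 + 3 - 9))*17380 = (-½ + 1 + (½)*(-4)/1)*17380 = (-½ + 1 + (½)*(-4)*1)*17380 = (-½ + 1 - 2)*17380 = -3/2*17380 = -26070)
G + 14437 = -26070 + 14437 = -11633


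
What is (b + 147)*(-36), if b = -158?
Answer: 396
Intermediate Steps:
(b + 147)*(-36) = (-158 + 147)*(-36) = -11*(-36) = 396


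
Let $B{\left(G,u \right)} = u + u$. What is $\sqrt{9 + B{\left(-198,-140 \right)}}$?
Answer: $i \sqrt{271} \approx 16.462 i$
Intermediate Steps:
$B{\left(G,u \right)} = 2 u$
$\sqrt{9 + B{\left(-198,-140 \right)}} = \sqrt{9 + 2 \left(-140\right)} = \sqrt{9 - 280} = \sqrt{-271} = i \sqrt{271}$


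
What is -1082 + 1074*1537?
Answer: 1649656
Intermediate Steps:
-1082 + 1074*1537 = -1082 + 1650738 = 1649656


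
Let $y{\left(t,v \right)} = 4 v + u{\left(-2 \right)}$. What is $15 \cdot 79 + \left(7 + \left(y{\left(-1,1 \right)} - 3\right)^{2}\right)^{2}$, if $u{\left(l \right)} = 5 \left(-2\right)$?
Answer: $8929$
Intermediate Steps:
$u{\left(l \right)} = -10$
$y{\left(t,v \right)} = -10 + 4 v$ ($y{\left(t,v \right)} = 4 v - 10 = -10 + 4 v$)
$15 \cdot 79 + \left(7 + \left(y{\left(-1,1 \right)} - 3\right)^{2}\right)^{2} = 15 \cdot 79 + \left(7 + \left(\left(-10 + 4 \cdot 1\right) - 3\right)^{2}\right)^{2} = 1185 + \left(7 + \left(\left(-10 + 4\right) - 3\right)^{2}\right)^{2} = 1185 + \left(7 + \left(-6 - 3\right)^{2}\right)^{2} = 1185 + \left(7 + \left(-9\right)^{2}\right)^{2} = 1185 + \left(7 + 81\right)^{2} = 1185 + 88^{2} = 1185 + 7744 = 8929$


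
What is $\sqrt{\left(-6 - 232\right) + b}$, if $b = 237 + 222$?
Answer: $\sqrt{221} \approx 14.866$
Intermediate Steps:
$b = 459$
$\sqrt{\left(-6 - 232\right) + b} = \sqrt{\left(-6 - 232\right) + 459} = \sqrt{-238 + 459} = \sqrt{221}$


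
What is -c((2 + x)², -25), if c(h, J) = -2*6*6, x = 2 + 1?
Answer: 72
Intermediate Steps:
x = 3
c(h, J) = -72 (c(h, J) = -12*6 = -72)
-c((2 + x)², -25) = -1*(-72) = 72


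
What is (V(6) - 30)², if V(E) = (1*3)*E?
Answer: 144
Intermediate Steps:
V(E) = 3*E
(V(6) - 30)² = (3*6 - 30)² = (18 - 30)² = (-12)² = 144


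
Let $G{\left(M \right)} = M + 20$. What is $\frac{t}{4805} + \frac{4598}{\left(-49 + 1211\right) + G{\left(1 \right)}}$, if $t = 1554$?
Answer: $\frac{23931772}{5684315} \approx 4.2101$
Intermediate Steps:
$G{\left(M \right)} = 20 + M$
$\frac{t}{4805} + \frac{4598}{\left(-49 + 1211\right) + G{\left(1 \right)}} = \frac{1554}{4805} + \frac{4598}{\left(-49 + 1211\right) + \left(20 + 1\right)} = 1554 \cdot \frac{1}{4805} + \frac{4598}{1162 + 21} = \frac{1554}{4805} + \frac{4598}{1183} = \frac{23931772}{5684315}$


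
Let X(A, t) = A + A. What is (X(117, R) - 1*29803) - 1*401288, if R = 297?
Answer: -430857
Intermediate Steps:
X(A, t) = 2*A
(X(117, R) - 1*29803) - 1*401288 = (2*117 - 1*29803) - 1*401288 = (234 - 29803) - 401288 = -29569 - 401288 = -430857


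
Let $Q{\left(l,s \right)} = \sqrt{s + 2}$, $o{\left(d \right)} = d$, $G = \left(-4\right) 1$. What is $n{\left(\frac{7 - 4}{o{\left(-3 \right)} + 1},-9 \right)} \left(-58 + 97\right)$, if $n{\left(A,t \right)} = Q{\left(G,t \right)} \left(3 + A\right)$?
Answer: $\frac{117 i \sqrt{7}}{2} \approx 154.78 i$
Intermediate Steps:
$G = -4$
$Q{\left(l,s \right)} = \sqrt{2 + s}$
$n{\left(A,t \right)} = \sqrt{2 + t} \left(3 + A\right)$
$n{\left(\frac{7 - 4}{o{\left(-3 \right)} + 1},-9 \right)} \left(-58 + 97\right) = \sqrt{2 - 9} \left(3 + \frac{7 - 4}{-3 + 1}\right) \left(-58 + 97\right) = \sqrt{-7} \left(3 + \frac{3}{-2}\right) 39 = i \sqrt{7} \left(3 + 3 \left(- \frac{1}{2}\right)\right) 39 = i \sqrt{7} \left(3 - \frac{3}{2}\right) 39 = i \sqrt{7} \cdot \frac{3}{2} \cdot 39 = \frac{3 i \sqrt{7}}{2} \cdot 39 = \frac{117 i \sqrt{7}}{2}$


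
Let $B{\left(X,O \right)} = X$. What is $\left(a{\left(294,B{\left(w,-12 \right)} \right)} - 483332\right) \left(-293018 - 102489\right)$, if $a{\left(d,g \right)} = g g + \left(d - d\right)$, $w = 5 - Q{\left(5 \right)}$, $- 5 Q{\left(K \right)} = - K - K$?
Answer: $191157629761$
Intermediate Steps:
$Q{\left(K \right)} = \frac{2 K}{5}$ ($Q{\left(K \right)} = - \frac{- K - K}{5} = - \frac{\left(-2\right) K}{5} = \frac{2 K}{5}$)
$w = 3$ ($w = 5 - \frac{2}{5} \cdot 5 = 5 - 2 = 3$)
$a{\left(d,g \right)} = g^{2}$ ($a{\left(d,g \right)} = g^{2} + 0 = g^{2}$)
$\left(a{\left(294,B{\left(w,-12 \right)} \right)} - 483332\right) \left(-293018 - 102489\right) = \left(3^{2} - 483332\right) \left(-293018 - 102489\right) = \left(9 - 483332\right) \left(-395507\right) = \left(-483323\right) \left(-395507\right) = 191157629761$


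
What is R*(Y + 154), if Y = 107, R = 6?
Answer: 1566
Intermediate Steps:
R*(Y + 154) = 6*(107 + 154) = 6*261 = 1566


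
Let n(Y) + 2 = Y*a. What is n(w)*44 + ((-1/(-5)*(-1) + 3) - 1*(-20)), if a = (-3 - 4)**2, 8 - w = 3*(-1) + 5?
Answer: 64354/5 ≈ 12871.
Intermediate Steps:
w = 6 (w = 8 - (3*(-1) + 5) = 8 - (-3 + 5) = 8 - 1*2 = 8 - 2 = 6)
a = 49 (a = (-7)**2 = 49)
n(Y) = -2 + 49*Y (n(Y) = -2 + Y*49 = -2 + 49*Y)
n(w)*44 + ((-1/(-5)*(-1) + 3) - 1*(-20)) = (-2 + 49*6)*44 + ((-1/(-5)*(-1) + 3) - 1*(-20)) = (-2 + 294)*44 + ((-1*(-1/5)*(-1) + 3) + 20) = 292*44 + (((1/5)*(-1) + 3) + 20) = 12848 + ((-1/5 + 3) + 20) = 12848 + (14/5 + 20) = 12848 + 114/5 = 64354/5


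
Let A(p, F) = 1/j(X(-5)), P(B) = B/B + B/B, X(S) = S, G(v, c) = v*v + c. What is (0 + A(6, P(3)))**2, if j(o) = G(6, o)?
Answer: 1/961 ≈ 0.0010406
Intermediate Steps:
G(v, c) = c + v**2 (G(v, c) = v**2 + c = c + v**2)
P(B) = 2 (P(B) = 1 + 1 = 2)
j(o) = 36 + o (j(o) = o + 6**2 = o + 36 = 36 + o)
A(p, F) = 1/31 (A(p, F) = 1/(36 - 5) = 1/31)
(0 + A(6, P(3)))**2 = (0 + 1/31)**2 = (1/31)**2 = 1/961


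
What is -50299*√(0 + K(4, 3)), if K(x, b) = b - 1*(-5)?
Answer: -100598*√2 ≈ -1.4227e+5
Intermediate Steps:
K(x, b) = 5 + b (K(x, b) = b + 5 = 5 + b)
-50299*√(0 + K(4, 3)) = -50299*√(0 + (5 + 3)) = -50299*√(0 + 8) = -100598*√2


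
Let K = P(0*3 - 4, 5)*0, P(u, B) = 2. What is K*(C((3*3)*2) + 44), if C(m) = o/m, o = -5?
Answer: 0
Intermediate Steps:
C(m) = -5/m
K = 0 (K = 2*0 = 0)
K*(C((3*3)*2) + 44) = 0*(-5/((3*3)*2) + 44) = 0*(-5/(9*2) + 44) = 0*(-5/18 + 44) = 0*(787/18) = 0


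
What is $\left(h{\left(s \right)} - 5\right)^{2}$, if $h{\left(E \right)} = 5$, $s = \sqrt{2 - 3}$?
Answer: $0$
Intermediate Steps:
$s = i$ ($s = \sqrt{-1} = i \approx 1.0 i$)
$\left(h{\left(s \right)} - 5\right)^{2} = \left(5 - 5\right)^{2} = 0^{2} = 0$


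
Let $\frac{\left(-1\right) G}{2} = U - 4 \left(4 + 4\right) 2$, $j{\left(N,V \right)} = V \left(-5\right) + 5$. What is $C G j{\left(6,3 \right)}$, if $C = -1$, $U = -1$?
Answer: $1300$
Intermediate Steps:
$j{\left(N,V \right)} = 5 - 5 V$ ($j{\left(N,V \right)} = - 5 V + 5 = 5 - 5 V$)
$G = 130$ ($G = - 2 \left(-1 - 4 \left(4 + 4\right) 2\right) = - 2 \left(-1 - 4 \cdot 8 \cdot 2\right) = - 2 \left(-1 - 64\right) = \left(-2\right) \left(-65\right) = 130$)
$C G j{\left(6,3 \right)} = \left(-1\right) 130 \left(5 - 15\right) = - 130 \left(5 - 15\right) = \left(-130\right) \left(-10\right) = 1300$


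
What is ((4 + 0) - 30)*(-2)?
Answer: 52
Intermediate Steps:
((4 + 0) - 30)*(-2) = (4 - 30)*(-2) = -26*(-2) = 52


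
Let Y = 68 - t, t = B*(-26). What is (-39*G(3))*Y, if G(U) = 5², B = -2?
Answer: -15600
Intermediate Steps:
G(U) = 25
t = 52 (t = -2*(-26) = 52)
Y = 16 (Y = 68 - 1*52 = 68 - 52 = 16)
(-39*G(3))*Y = -39*25*16 = -975*16 = -15600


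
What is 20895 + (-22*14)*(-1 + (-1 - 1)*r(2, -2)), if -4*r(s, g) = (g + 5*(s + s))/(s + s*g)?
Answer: 22589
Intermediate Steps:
r(s, g) = -(g + 10*s)/(4*(s + g*s)) (r(s, g) = -(g + 5*(s + s))/(4*(s + s*g)) = -(g + 5*(2*s))/(4*(s + g*s)) = -(g + 10*s)/(4*(s + g*s)))
20895 + (-22*14)*(-1 + (-1 - 1)*r(2, -2)) = 20895 + (-22*14)*(-1 + (-1 - 1)*((¼)*(-1*(-2) - 10*2)/(2*(1 - 2)))) = 20895 - 308*(-1 - (2 - 20)/(2*2*(-1))) = 20895 - 308*(-1 - (-1)*(-18)/(2*2)) = 20895 - 308*(-1 - 2*9/4) = 20895 - 308*(-1 - 9/2) = 20895 - 308*(-11/2) = 20895 + 1694 = 22589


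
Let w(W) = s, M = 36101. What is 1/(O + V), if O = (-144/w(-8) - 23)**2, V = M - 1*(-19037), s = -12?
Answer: 1/55259 ≈ 1.8097e-5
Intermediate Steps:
w(W) = -12
V = 55138 (V = 36101 - 1*(-19037) = 36101 + 19037 = 55138)
O = 121 (O = (-144/(-12) - 23)**2 = (-144*(-1/12) - 23)**2 = (12 - 23)**2 = (-11)**2 = 121)
1/(O + V) = 1/(121 + 55138) = 1/55259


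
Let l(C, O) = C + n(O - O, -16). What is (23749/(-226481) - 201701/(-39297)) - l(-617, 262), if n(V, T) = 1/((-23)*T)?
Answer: 88576619434393/142400381712 ≈ 622.03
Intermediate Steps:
n(V, T) = -1/(23*T)
l(C, O) = 1/368 + C (l(C, O) = C - 1/23/(-16) = C - 1/23*(-1/16) = C + 1/368 = 1/368 + C)
(23749/(-226481) - 201701/(-39297)) - l(-617, 262) = (23749/(-226481) - 201701/(-39297)) - (1/368 - 617) = (23749*(-1/226481) - 201701*(-1/39297)) - 1*(-227055/368) = (-23749/226481 + 201701/39297) + 227055/368 = 44748179728/8900023857 + 227055/368 = 88576619434393/142400381712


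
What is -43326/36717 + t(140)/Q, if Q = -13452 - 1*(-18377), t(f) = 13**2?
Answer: -69058459/60277075 ≈ -1.1457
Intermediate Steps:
t(f) = 169
Q = 4925 (Q = -13452 + 18377 = 4925)
-43326/36717 + t(140)/Q = -43326/36717 + 169/4925 = -43326*1/36717 + 169*(1/4925) = -14442/12239 + 169/4925 = -69058459/60277075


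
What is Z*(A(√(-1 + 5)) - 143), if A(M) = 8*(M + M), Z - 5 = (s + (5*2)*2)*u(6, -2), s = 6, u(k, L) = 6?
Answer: -17871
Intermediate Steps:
Z = 161 (Z = 5 + (6 + (5*2)*2)*6 = 5 + (6 + 10*2)*6 = 5 + (6 + 20)*6 = 5 + 26*6 = 5 + 156 = 161)
A(M) = 16*M (A(M) = 8*(2*M) = 16*M)
Z*(A(√(-1 + 5)) - 143) = 161*(16*√(-1 + 5) - 143) = 161*(16*√4 - 143) = 161*(16*2 - 143) = 161*(32 - 143) = 161*(-111) = -17871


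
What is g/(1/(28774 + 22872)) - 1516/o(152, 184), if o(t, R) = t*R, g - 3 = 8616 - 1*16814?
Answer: -2959286878619/6992 ≈ -4.2324e+8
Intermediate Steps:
g = -8195 (g = 3 + (8616 - 1*16814) = 3 + (8616 - 16814) = 3 - 8198 = -8195)
o(t, R) = R*t
g/(1/(28774 + 22872)) - 1516/o(152, 184) = -8195/(1/(28774 + 22872)) - 1516/(184*152) = -8195/(1/51646) - 1516/27968 = -8195/1/51646 - 1516*1/27968 = -8195*51646 - 379/6992 = -423238970 - 379/6992 = -2959286878619/6992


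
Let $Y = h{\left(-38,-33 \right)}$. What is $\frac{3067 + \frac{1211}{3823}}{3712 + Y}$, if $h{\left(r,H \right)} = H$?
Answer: $\frac{11726352}{14064817} \approx 0.83374$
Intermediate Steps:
$Y = -33$
$\frac{3067 + \frac{1211}{3823}}{3712 + Y} = \frac{3067 + \frac{1211}{3823}}{3712 - 33} = \frac{3067 + 1211 \cdot \frac{1}{3823}}{3679} = \left(3067 + \frac{1211}{3823}\right) \frac{1}{3679} = \frac{11726352}{3823} \cdot \frac{1}{3679} = \frac{11726352}{14064817}$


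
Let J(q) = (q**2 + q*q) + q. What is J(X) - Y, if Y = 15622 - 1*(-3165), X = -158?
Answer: 30983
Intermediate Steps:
Y = 18787 (Y = 15622 + 3165 = 18787)
J(q) = q + 2*q**2 (J(q) = (q**2 + q**2) + q = 2*q**2 + q = q + 2*q**2)
J(X) - Y = -158*(1 + 2*(-158)) - 1*18787 = -158*(1 - 316) - 18787 = -158*(-315) - 18787 = 49770 - 18787 = 30983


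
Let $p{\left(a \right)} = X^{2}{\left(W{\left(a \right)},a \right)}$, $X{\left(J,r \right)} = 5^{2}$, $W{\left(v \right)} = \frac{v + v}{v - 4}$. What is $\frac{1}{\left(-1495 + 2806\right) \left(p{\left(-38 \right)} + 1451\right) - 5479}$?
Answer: $\frac{1}{2716157} \approx 3.6817 \cdot 10^{-7}$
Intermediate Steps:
$W{\left(v \right)} = \frac{2 v}{-4 + v}$
$X{\left(J,r \right)} = 25$
$p{\left(a \right)} = 625$ ($p{\left(a \right)} = 25^{2} = 625$)
$\frac{1}{\left(-1495 + 2806\right) \left(p{\left(-38 \right)} + 1451\right) - 5479} = \frac{1}{\left(-1495 + 2806\right) \left(625 + 1451\right) - 5479} = \frac{1}{1311 \cdot 2076 - 5479} = \frac{1}{2721636 - 5479} = \frac{1}{2716157}$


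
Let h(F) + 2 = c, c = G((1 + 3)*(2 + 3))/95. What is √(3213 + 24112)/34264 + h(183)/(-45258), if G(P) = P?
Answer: 17/429951 + 5*√1093/34264 ≈ 0.0048639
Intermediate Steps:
c = 4/19 (c = ((1 + 3)*(2 + 3))/95 = (4*5)*(1/95) = 20*(1/95) = 4/19 ≈ 0.21053)
h(F) = -34/19 (h(F) = -2 + 4/19 = -34/19)
√(3213 + 24112)/34264 + h(183)/(-45258) = √(3213 + 24112)/34264 - 34/19/(-45258) = √27325*(1/34264) - 34/19*(-1/45258) = (5*√1093)*(1/34264) + 17/429951 = 5*√1093/34264 + 17/429951 = 17/429951 + 5*√1093/34264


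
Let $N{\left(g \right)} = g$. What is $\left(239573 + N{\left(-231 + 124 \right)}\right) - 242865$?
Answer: $-3399$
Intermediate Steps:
$\left(239573 + N{\left(-231 + 124 \right)}\right) - 242865 = \left(239573 + \left(-231 + 124\right)\right) - 242865 = \left(239573 - 107\right) - 242865 = 239466 - 242865 = -3399$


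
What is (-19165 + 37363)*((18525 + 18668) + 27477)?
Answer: 1176864660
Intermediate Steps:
(-19165 + 37363)*((18525 + 18668) + 27477) = 18198*(37193 + 27477) = 18198*64670 = 1176864660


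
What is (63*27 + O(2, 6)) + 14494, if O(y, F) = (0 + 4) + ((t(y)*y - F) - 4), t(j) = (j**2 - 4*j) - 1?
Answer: 16179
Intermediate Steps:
t(j) = -1 + j**2 - 4*j
O(y, F) = -F + y*(-1 + y**2 - 4*y) (O(y, F) = (0 + 4) + (((-1 + y**2 - 4*y)*y - F) - 4) = 4 + ((y*(-1 + y**2 - 4*y) - F) - 4) = 4 + ((-F + y*(-1 + y**2 - 4*y)) - 4) = 4 + (-4 - F + y*(-1 + y**2 - 4*y)) = -F + y*(-1 + y**2 - 4*y))
(63*27 + O(2, 6)) + 14494 = (63*27 + (2**3 - 1*6 - 1*2 - 4*2**2)) + 14494 = (1701 + (8 - 6 - 2 - 4*4)) + 14494 = (1701 + (8 - 6 - 2 - 16)) + 14494 = (1701 - 16) + 14494 = 1685 + 14494 = 16179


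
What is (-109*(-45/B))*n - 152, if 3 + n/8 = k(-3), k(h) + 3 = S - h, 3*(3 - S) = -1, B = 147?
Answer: -3088/49 ≈ -63.020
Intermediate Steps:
S = 10/3 (S = 3 - ⅓*(-1) = 3 + ⅓ = 10/3 ≈ 3.3333)
k(h) = ⅓ - h (k(h) = -3 + (10/3 - h) = ⅓ - h)
n = 8/3 (n = -24 + 8*(⅓ - 1*(-3)) = -24 + 8*(⅓ + 3) = -24 + 8*(10/3) = -24 + 80/3 = 8/3 ≈ 2.6667)
(-109*(-45/B))*n - 152 = -109/(147/(-45))*(8/3) - 152 = -109/(147*(-1/45))*(8/3) - 152 = -109/(-49/15)*(8/3) - 152 = -109*(-15/49)*(8/3) - 152 = (1635/49)*(8/3) - 152 = 4360/49 - 152 = -3088/49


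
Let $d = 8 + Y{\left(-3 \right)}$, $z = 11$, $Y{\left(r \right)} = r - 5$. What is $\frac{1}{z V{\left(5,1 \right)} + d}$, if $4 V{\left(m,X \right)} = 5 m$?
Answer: $\frac{4}{275} \approx 0.014545$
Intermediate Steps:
$V{\left(m,X \right)} = \frac{5 m}{4}$
$Y{\left(r \right)} = -5 + r$
$d = 0$ ($d = 8 - 8 = 0$)
$\frac{1}{z V{\left(5,1 \right)} + d} = \frac{1}{11 \cdot \frac{5}{4} \cdot 5 + 0} = \frac{1}{11 \cdot \frac{25}{4} + 0} = \frac{1}{\frac{275}{4} + 0} = \frac{1}{\frac{275}{4}} = \frac{4}{275}$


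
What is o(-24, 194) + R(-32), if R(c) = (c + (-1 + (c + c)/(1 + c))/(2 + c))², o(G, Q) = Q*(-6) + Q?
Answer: 5407761/96100 ≈ 56.272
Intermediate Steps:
o(G, Q) = -5*Q (o(G, Q) = -6*Q + Q = -5*Q)
R(c) = (c + (-1 + 2*c/(1 + c))/(2 + c))² (R(c) = (c + (-1 + (2*c)/(1 + c))/(2 + c))² = (c + (-1 + 2*c/(1 + c))/(2 + c))²)
o(-24, 194) + R(-32) = -5*194 + (-1 + (-32)³ + 3*(-32) + 3*(-32)²)²/((1 - 32)²*(2 - 32)²) = -970 + (-1 - 32768 - 96 + 3*1024)²/((-31)²*(-30)²) = -970 + (1/961)*(1/900)*(-1 - 32768 - 96 + 3072)² = -970 + (1/961)*(1/900)*(-29793)² = -970 + (1/961)*(1/900)*887622849 = -970 + 98624761/96100 = 5407761/96100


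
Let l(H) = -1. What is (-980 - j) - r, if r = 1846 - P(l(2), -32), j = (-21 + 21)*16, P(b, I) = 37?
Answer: -2789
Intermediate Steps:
j = 0 (j = 0*16 = 0)
r = 1809 (r = 1846 - 1*37 = 1846 - 37 = 1809)
(-980 - j) - r = (-980 - 1*0) - 1*1809 = (-980 + 0) - 1809 = -980 - 1809 = -2789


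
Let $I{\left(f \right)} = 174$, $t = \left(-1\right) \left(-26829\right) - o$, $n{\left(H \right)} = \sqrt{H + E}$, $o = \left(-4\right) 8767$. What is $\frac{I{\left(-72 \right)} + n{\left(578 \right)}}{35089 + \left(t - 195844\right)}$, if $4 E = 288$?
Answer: $- \frac{87}{49429} - \frac{5 \sqrt{26}}{98858} \approx -0.002018$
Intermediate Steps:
$o = -35068$
$E = 72$ ($E = \frac{1}{4} \cdot 288 = 72$)
$n{\left(H \right)} = \sqrt{72 + H}$ ($n{\left(H \right)} = \sqrt{H + 72} = \sqrt{72 + H}$)
$t = 61897$ ($t = \left(-1\right) \left(-26829\right) - -35068 = 26829 + 35068 = 61897$)
$\frac{I{\left(-72 \right)} + n{\left(578 \right)}}{35089 + \left(t - 195844\right)} = \frac{174 + \sqrt{72 + 578}}{35089 + \left(61897 - 195844\right)} = \frac{174 + \sqrt{650}}{35089 + \left(61897 - 195844\right)} = \frac{174 + 5 \sqrt{26}}{35089 - 133947} = \frac{174 + 5 \sqrt{26}}{-98858} = \left(174 + 5 \sqrt{26}\right) \left(- \frac{1}{98858}\right) = - \frac{87}{49429} - \frac{5 \sqrt{26}}{98858}$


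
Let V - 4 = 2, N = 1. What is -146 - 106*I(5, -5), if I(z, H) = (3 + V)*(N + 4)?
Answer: -4916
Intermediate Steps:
V = 6 (V = 4 + 2 = 6)
I(z, H) = 45 (I(z, H) = (3 + 6)*(1 + 4) = 9*5 = 45)
-146 - 106*I(5, -5) = -146 - 106*45 = -146 - 4770 = -4916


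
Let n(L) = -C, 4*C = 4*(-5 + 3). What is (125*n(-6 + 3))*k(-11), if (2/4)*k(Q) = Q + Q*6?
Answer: -38500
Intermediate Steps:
k(Q) = 14*Q (k(Q) = 2*(Q + Q*6) = 2*(Q + 6*Q) = 2*(7*Q) = 14*Q)
C = -2 (C = (4*(-5 + 3))/4 = (4*(-2))/4 = (¼)*(-8) = -2)
n(L) = 2 (n(L) = -1*(-2) = 2)
(125*n(-6 + 3))*k(-11) = (125*2)*(14*(-11)) = 250*(-154) = -38500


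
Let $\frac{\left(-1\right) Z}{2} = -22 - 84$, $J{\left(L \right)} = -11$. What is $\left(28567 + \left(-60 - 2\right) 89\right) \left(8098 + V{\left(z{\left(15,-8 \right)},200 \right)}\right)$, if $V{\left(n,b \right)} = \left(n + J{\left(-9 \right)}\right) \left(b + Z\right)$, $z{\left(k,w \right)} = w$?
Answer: $6223230$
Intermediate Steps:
$Z = 212$ ($Z = - 2 \left(-22 - 84\right) = \left(-2\right) \left(-106\right) = 212$)
$V{\left(n,b \right)} = \left(-11 + n\right) \left(212 + b\right)$ ($V{\left(n,b \right)} = \left(n - 11\right) \left(b + 212\right) = \left(-11 + n\right) \left(212 + b\right)$)
$\left(28567 + \left(-60 - 2\right) 89\right) \left(8098 + V{\left(z{\left(15,-8 \right)},200 \right)}\right) = \left(28567 + \left(-60 - 2\right) 89\right) \left(8098 + \left(-2332 - 2200 + 212 \left(-8\right) + 200 \left(-8\right)\right)\right) = \left(28567 - 5518\right) \left(8098 - 7828\right) = 23049 \cdot 270 = 6223230$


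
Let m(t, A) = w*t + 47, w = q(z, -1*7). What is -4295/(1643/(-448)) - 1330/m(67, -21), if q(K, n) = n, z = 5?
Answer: 407090355/346673 ≈ 1174.3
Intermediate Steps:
w = -7 (w = -1*7 = -7)
m(t, A) = 47 - 7*t (m(t, A) = -7*t + 47 = 47 - 7*t)
-4295/(1643/(-448)) - 1330/m(67, -21) = -4295/(1643/(-448)) - 1330/(47 - 7*67) = -4295/(1643*(-1/448)) - 1330/(47 - 469) = -4295/(-1643/448) - 1330/(-422) = -4295*(-448/1643) - 1330*(-1/422) = 1924160/1643 + 665/211 = 407090355/346673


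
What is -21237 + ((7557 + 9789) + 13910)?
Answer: 10019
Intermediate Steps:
-21237 + ((7557 + 9789) + 13910) = -21237 + (17346 + 13910) = -21237 + 31256 = 10019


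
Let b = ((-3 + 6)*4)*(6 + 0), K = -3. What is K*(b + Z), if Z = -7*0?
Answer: -216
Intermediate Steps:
b = 72 (b = (3*4)*6 = 12*6 = 72)
Z = 0
K*(b + Z) = -3*(72 + 0) = -3*72 = -216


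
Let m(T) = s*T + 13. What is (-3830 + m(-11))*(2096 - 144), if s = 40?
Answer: -8309664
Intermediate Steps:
m(T) = 13 + 40*T (m(T) = 40*T + 13 = 13 + 40*T)
(-3830 + m(-11))*(2096 - 144) = (-3830 + (13 + 40*(-11)))*(2096 - 144) = (-3830 + (13 - 440))*1952 = (-3830 - 427)*1952 = -4257*1952 = -8309664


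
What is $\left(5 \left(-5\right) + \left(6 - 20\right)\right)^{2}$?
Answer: $1521$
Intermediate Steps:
$\left(5 \left(-5\right) + \left(6 - 20\right)\right)^{2} = \left(-25 - 14\right)^{2} = \left(-39\right)^{2} = 1521$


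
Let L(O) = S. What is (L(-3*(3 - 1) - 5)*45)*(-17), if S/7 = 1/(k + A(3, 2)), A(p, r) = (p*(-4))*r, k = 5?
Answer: 5355/19 ≈ 281.84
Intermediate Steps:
A(p, r) = -4*p*r (A(p, r) = (-4*p)*r = -4*p*r)
S = -7/19 (S = 7/(5 - 4*3*2) = 7/(5 - 24) = 7/(-19) = 7*(-1/19) = -7/19 ≈ -0.36842)
L(O) = -7/19
(L(-3*(3 - 1) - 5)*45)*(-17) = -7/19*45*(-17) = -315/19*(-17) = 5355/19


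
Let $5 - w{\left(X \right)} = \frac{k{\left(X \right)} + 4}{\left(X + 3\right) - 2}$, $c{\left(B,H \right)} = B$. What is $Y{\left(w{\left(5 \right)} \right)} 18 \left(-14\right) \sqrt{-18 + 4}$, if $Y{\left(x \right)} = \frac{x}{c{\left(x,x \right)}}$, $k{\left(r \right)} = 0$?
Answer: $- 252 i \sqrt{14} \approx - 942.9 i$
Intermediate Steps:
$w{\left(X \right)} = 5 - \frac{4}{1 + X}$ ($w{\left(X \right)} = 5 - \frac{0 + 4}{\left(X + 3\right) - 2} = 5 - \frac{4}{\left(3 + X\right) - 2} = 5 - \frac{4}{1 + X}$)
$Y{\left(x \right)} = 1$ ($Y{\left(x \right)} = \frac{x}{x} = 1$)
$Y{\left(w{\left(5 \right)} \right)} 18 \left(-14\right) \sqrt{-18 + 4} = 1 \cdot 18 \left(-14\right) \sqrt{-18 + 4} = 1 \left(- 252 \sqrt{-14}\right) = 1 \left(- 252 i \sqrt{14}\right) = - 252 i \sqrt{14}$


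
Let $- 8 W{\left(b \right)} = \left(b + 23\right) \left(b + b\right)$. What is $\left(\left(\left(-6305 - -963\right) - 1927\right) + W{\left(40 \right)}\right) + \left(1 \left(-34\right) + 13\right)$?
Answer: $-7920$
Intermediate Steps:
$W{\left(b \right)} = - \frac{b \left(23 + b\right)}{4}$ ($W{\left(b \right)} = - \frac{\left(b + 23\right) \left(b + b\right)}{8} = - \frac{\left(23 + b\right) 2 b}{8} = - \frac{2 b \left(23 + b\right)}{8} = - \frac{b \left(23 + b\right)}{4}$)
$\left(\left(\left(-6305 - -963\right) - 1927\right) + W{\left(40 \right)}\right) + \left(1 \left(-34\right) + 13\right) = \left(\left(\left(-6305 - -963\right) - 1927\right) - 10 \left(23 + 40\right)\right) + \left(1 \left(-34\right) + 13\right) = \left(\left(\left(-6305 + 963\right) - 1927\right) - 10 \cdot 63\right) + \left(-34 + 13\right) = \left(\left(-5342 - 1927\right) - 630\right) - 21 = \left(-7269 - 630\right) - 21 = -7899 - 21 = -7920$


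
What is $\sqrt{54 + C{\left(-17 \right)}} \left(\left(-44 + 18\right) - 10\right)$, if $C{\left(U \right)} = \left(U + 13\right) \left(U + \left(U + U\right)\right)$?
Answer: $- 36 \sqrt{258} \approx -578.25$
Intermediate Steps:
$C{\left(U \right)} = 3 U \left(13 + U\right)$ ($C{\left(U \right)} = \left(13 + U\right) \left(U + 2 U\right) = \left(13 + U\right) 3 U = 3 U \left(13 + U\right)$)
$\sqrt{54 + C{\left(-17 \right)}} \left(\left(-44 + 18\right) - 10\right) = \sqrt{54 + 3 \left(-17\right) \left(13 - 17\right)} \left(\left(-44 + 18\right) - 10\right) = \sqrt{54 + 3 \left(-17\right) \left(-4\right)} \left(-26 - 10\right) = \sqrt{54 + 204} \left(-36\right) = \sqrt{258} \left(-36\right) = - 36 \sqrt{258}$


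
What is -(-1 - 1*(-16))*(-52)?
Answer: 780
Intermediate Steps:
-(-1 - 1*(-16))*(-52) = -(-1 + 16)*(-52) = -15*(-52) = -1*(-780) = 780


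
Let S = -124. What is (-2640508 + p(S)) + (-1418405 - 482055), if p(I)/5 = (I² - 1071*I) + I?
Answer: -3800688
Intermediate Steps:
p(I) = -5350*I + 5*I² (p(I) = 5*((I² - 1071*I) + I) = 5*(I² - 1070*I) = -5350*I + 5*I²)
(-2640508 + p(S)) + (-1418405 - 482055) = (-2640508 + 5*(-124)*(-1070 - 124)) + (-1418405 - 482055) = (-2640508 + 5*(-124)*(-1194)) - 1900460 = (-2640508 + 740280) - 1900460 = -1900228 - 1900460 = -3800688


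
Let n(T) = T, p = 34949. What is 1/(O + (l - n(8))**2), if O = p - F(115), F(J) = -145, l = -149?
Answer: 1/59743 ≈ 1.6738e-5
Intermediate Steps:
O = 35094 (O = 34949 - 1*(-145) = 34949 + 145 = 35094)
1/(O + (l - n(8))**2) = 1/(35094 + (-149 - 1*8)**2) = 1/(35094 + (-149 - 8)**2) = 1/(35094 + (-157)**2) = 1/(35094 + 24649) = 1/59743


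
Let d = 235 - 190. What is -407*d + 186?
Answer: -18129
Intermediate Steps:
d = 45
-407*d + 186 = -407*45 + 186 = -18315 + 186 = -18129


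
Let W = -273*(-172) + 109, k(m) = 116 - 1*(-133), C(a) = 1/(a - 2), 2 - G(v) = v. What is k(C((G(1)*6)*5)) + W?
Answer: 47314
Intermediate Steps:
G(v) = 2 - v
C(a) = 1/(-2 + a)
k(m) = 249 (k(m) = 116 + 133 = 249)
W = 47065 (W = 46956 + 109 = 47065)
k(C((G(1)*6)*5)) + W = 249 + 47065 = 47314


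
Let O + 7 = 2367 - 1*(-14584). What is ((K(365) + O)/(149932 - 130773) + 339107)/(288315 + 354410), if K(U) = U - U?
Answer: 6496967957/12313968275 ≈ 0.52761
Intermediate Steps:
K(U) = 0
O = 16944 (O = -7 + (2367 - 1*(-14584)) = -7 + (2367 + 14584) = -7 + 16951 = 16944)
((K(365) + O)/(149932 - 130773) + 339107)/(288315 + 354410) = ((0 + 16944)/(149932 - 130773) + 339107)/(288315 + 354410) = (16944/19159 + 339107)/642725 = (16944*(1/19159) + 339107)*(1/642725) = (16944/19159 + 339107)*(1/642725) = (6496967957/19159)*(1/642725) = 6496967957/12313968275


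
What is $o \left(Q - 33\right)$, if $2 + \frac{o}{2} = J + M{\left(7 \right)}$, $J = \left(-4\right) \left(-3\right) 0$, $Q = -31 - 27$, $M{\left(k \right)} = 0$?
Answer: $364$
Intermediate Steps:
$Q = -58$
$J = 0$ ($J = 12 \cdot 0 = 0$)
$o = -4$ ($o = -4 + 2 \left(0 + 0\right) = -4 + 2 \cdot 0 = -4 + 0 = -4$)
$o \left(Q - 33\right) = - 4 \left(-58 - 33\right) = \left(-4\right) \left(-91\right) = 364$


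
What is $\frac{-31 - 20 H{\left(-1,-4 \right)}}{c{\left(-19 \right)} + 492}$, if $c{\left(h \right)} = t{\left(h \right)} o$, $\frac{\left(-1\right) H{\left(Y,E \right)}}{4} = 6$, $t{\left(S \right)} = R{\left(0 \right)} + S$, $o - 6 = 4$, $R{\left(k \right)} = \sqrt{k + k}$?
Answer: $\frac{449}{302} \approx 1.4868$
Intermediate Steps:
$R{\left(k \right)} = \sqrt{2} \sqrt{k}$ ($R{\left(k \right)} = \sqrt{2 k} = \sqrt{2} \sqrt{k}$)
$o = 10$ ($o = 6 + 4 = 10$)
$t{\left(S \right)} = S$ ($t{\left(S \right)} = \sqrt{2} \sqrt{0} + S = \sqrt{2} \cdot 0 + S = 0 + S = S$)
$H{\left(Y,E \right)} = -24$ ($H{\left(Y,E \right)} = \left(-4\right) 6 = -24$)
$c{\left(h \right)} = 10 h$ ($c{\left(h \right)} = h 10 = 10 h$)
$\frac{-31 - 20 H{\left(-1,-4 \right)}}{c{\left(-19 \right)} + 492} = \frac{-31 - -480}{10 \left(-19\right) + 492} = \frac{-31 + 480}{-190 + 492} = \frac{449}{302}$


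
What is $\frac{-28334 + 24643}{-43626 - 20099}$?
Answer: $\frac{3691}{63725} \approx 0.057921$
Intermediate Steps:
$\frac{-28334 + 24643}{-43626 - 20099} = - \frac{3691}{-63725} = \left(-3691\right) \left(- \frac{1}{63725}\right) = \frac{3691}{63725}$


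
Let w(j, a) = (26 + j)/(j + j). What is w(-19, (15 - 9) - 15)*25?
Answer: -175/38 ≈ -4.6053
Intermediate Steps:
w(j, a) = (26 + j)/(2*j) (w(j, a) = (26 + j)/((2*j)) = (26 + j)*(1/(2*j)) = (26 + j)/(2*j))
w(-19, (15 - 9) - 15)*25 = ((1/2)*(26 - 19)/(-19))*25 = ((1/2)*(-1/19)*7)*25 = -7/38*25 = -175/38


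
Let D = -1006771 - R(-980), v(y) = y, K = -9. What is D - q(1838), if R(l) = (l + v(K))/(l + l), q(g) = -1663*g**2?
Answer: 11009345480971/1960 ≈ 5.6170e+9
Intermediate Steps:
R(l) = (-9 + l)/(2*l) (R(l) = (l - 9)/(l + l) = (-9 + l)/((2*l)) = (-9 + l)*(1/(2*l)) = (-9 + l)/(2*l))
D = -1973272149/1960 (D = -1006771 - (-9 - 980)/(2*(-980)) = -1006771 - (-1)*(-989)/(2*980) = -1006771 - 1*989/1960 = -1006771 - 989/1960 = -1973272149/1960 ≈ -1.0068e+6)
D - q(1838) = -1973272149/1960 - (-1663)*1838**2 = -1973272149/1960 - (-1663)*3378244 = -1973272149/1960 - 1*(-5618019772) = -1973272149/1960 + 5618019772 = 11009345480971/1960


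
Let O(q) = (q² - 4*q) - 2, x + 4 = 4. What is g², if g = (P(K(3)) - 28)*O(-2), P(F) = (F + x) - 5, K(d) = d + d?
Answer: 72900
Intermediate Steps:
x = 0 (x = -4 + 4 = 0)
K(d) = 2*d
O(q) = -2 + q² - 4*q
P(F) = -5 + F (P(F) = (F + 0) - 5 = F - 5 = -5 + F)
g = -270 (g = ((-5 + 2*3) - 28)*(-2 + (-2)² - 4*(-2)) = ((-5 + 6) - 28)*(-2 + 4 + 8) = (1 - 28)*10 = -27*10 = -270)
g² = (-270)² = 72900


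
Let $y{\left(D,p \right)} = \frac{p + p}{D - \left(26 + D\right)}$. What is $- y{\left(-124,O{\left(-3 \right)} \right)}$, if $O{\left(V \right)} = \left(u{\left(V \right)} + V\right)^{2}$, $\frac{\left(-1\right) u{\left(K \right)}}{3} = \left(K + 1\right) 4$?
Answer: $\frac{441}{13} \approx 33.923$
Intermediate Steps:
$u{\left(K \right)} = -12 - 12 K$ ($u{\left(K \right)} = - 3 \left(K + 1\right) 4 = - 3 \left(1 + K\right) 4 = - 3 \left(4 + 4 K\right) = -12 - 12 K$)
$O{\left(V \right)} = \left(-12 - 11 V\right)^{2}$ ($O{\left(V \right)} = \left(\left(-12 - 12 V\right) + V\right)^{2} = \left(-12 - 11 V\right)^{2}$)
$y{\left(D,p \right)} = - \frac{p}{13}$ ($y{\left(D,p \right)} = \frac{2 p}{-26} = 2 p \left(- \frac{1}{26}\right) = - \frac{p}{13}$)
$- y{\left(-124,O{\left(-3 \right)} \right)} = - \frac{\left(-1\right) \left(12 + 11 \left(-3\right)\right)^{2}}{13} = - \frac{\left(-1\right) \left(12 - 33\right)^{2}}{13} = - \frac{\left(-1\right) \left(-21\right)^{2}}{13} = - \frac{\left(-1\right) 441}{13} = \left(-1\right) \left(- \frac{441}{13}\right) = \frac{441}{13}$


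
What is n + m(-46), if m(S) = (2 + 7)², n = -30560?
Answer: -30479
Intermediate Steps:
m(S) = 81 (m(S) = 9² = 81)
n + m(-46) = -30560 + 81 = -30479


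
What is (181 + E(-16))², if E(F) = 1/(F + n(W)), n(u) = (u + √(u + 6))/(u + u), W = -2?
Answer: 8381025/256 ≈ 32738.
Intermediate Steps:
n(u) = (u + √(6 + u))/(2*u) (n(u) = (u + √(6 + u))/((2*u)) = (u + √(6 + u))*(1/(2*u)) = (u + √(6 + u))/(2*u))
E(F) = 1/F (E(F) = 1/(F + (½)*(-2 + √(6 - 2))/(-2)) = 1/(F + (½)*(-½)*(-2 + √4)) = 1/(F + (½)*(-½)*(-2 + 2)) = 1/(F + (½)*(-½)*0) = 1/(F + 0) = 1/F)
(181 + E(-16))² = (181 + 1/(-16))² = (181 - 1/16)² = (2895/16)² = 8381025/256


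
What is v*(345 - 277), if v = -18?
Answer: -1224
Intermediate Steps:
v*(345 - 277) = -18*(345 - 277) = -18*68 = -1224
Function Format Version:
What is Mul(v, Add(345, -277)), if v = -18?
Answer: -1224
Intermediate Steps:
Mul(v, Add(345, -277)) = Mul(-18, Add(345, -277)) = Mul(-18, 68) = -1224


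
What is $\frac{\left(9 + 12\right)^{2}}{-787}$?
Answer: $- \frac{441}{787} \approx -0.56036$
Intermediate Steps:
$\frac{\left(9 + 12\right)^{2}}{-787} = 21^{2} \left(- \frac{1}{787}\right) = 441 \left(- \frac{1}{787}\right) = - \frac{441}{787}$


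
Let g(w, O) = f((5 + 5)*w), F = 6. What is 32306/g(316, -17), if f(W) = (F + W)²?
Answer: 16153/5011778 ≈ 0.0032230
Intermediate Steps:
f(W) = (6 + W)²
g(w, O) = (6 + 10*w)² (g(w, O) = (6 + (5 + 5)*w)² = (6 + 10*w)²)
32306/g(316, -17) = 32306/((4*(3 + 5*316)²)) = 32306/((4*(3 + 1580)²)) = 32306/((4*1583²)) = 32306/((4*2505889)) = 32306/10023556 = 32306*(1/10023556) = 16153/5011778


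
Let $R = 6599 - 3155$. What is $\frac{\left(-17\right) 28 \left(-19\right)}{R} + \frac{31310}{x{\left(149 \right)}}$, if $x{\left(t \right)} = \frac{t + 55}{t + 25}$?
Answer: $\frac{55846876}{2091} \approx 26708.0$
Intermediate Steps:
$x{\left(t \right)} = \frac{55 + t}{25 + t}$
$R = 3444$
$\frac{\left(-17\right) 28 \left(-19\right)}{R} + \frac{31310}{x{\left(149 \right)}} = \frac{\left(-17\right) 28 \left(-19\right)}{3444} + \frac{31310}{\frac{1}{25 + 149} \left(55 + 149\right)} = \left(-476\right) \left(-19\right) \frac{1}{3444} + \frac{31310}{\frac{1}{174} \cdot 204} = 9044 \cdot \frac{1}{3444} + \frac{31310}{\frac{1}{174} \cdot 204} = \frac{323}{123} + \frac{31310}{\frac{34}{29}} = \frac{323}{123} + 31310 \cdot \frac{29}{34} = \frac{323}{123} + \frac{453995}{17} = \frac{55846876}{2091}$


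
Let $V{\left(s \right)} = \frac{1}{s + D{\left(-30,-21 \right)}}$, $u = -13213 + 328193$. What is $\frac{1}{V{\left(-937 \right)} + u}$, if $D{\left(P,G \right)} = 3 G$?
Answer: $\frac{1000}{314979999} \approx 3.1748 \cdot 10^{-6}$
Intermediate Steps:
$u = 314980$
$V{\left(s \right)} = \frac{1}{-63 + s}$ ($V{\left(s \right)} = \frac{1}{s + 3 \left(-21\right)} = \frac{1}{s - 63} = \frac{1}{-63 + s}$)
$\frac{1}{V{\left(-937 \right)} + u} = \frac{1}{\frac{1}{-63 - 937} + 314980} = \frac{1}{\frac{1}{-1000} + 314980} = \frac{1}{- \frac{1}{1000} + 314980} = \frac{1}{\frac{314979999}{1000}} = \frac{1000}{314979999}$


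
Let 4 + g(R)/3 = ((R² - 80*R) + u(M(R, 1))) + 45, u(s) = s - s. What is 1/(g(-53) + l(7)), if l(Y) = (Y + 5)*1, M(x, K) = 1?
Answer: 1/21282 ≈ 4.6988e-5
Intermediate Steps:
u(s) = 0
l(Y) = 5 + Y (l(Y) = (5 + Y)*1 = 5 + Y)
g(R) = 123 - 240*R + 3*R² (g(R) = -12 + 3*(((R² - 80*R) + 0) + 45) = -12 + 3*((R² - 80*R) + 45) = -12 + 3*(45 + R² - 80*R) = -12 + (135 - 240*R + 3*R²) = 123 - 240*R + 3*R²)
1/(g(-53) + l(7)) = 1/((123 - 240*(-53) + 3*(-53)²) + (5 + 7)) = 1/((123 + 12720 + 3*2809) + 12) = 1/((123 + 12720 + 8427) + 12) = 1/(21270 + 12) = 1/21282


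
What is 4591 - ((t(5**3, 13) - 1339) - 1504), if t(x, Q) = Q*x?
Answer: 5809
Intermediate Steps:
4591 - ((t(5**3, 13) - 1339) - 1504) = 4591 - ((13*5**3 - 1339) - 1504) = 4591 - ((13*125 - 1339) - 1504) = 4591 - ((1625 - 1339) - 1504) = 4591 - (286 - 1504) = 4591 - 1*(-1218) = 4591 + 1218 = 5809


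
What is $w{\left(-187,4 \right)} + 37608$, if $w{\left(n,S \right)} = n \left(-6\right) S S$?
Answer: $55560$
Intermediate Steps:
$w{\left(n,S \right)} = - 6 n S^{2}$
$w{\left(-187,4 \right)} + 37608 = \left(-6\right) \left(-187\right) 4^{2} + 37608 = \left(-6\right) \left(-187\right) 16 + 37608 = 17952 + 37608 = 55560$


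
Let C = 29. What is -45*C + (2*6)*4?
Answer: -1257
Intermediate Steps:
-45*C + (2*6)*4 = -45*29 + (2*6)*4 = -1305 + 12*4 = -1305 + 48 = -1257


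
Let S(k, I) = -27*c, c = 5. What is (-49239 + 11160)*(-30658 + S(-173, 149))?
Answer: 1172566647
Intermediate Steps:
S(k, I) = -135 (S(k, I) = -27*5 = -135)
(-49239 + 11160)*(-30658 + S(-173, 149)) = (-49239 + 11160)*(-30658 - 135) = -38079*(-30793) = 1172566647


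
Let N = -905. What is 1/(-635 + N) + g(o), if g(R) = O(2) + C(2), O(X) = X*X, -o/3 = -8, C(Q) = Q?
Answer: 9239/1540 ≈ 5.9994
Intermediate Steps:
o = 24 (o = -3*(-8) = 24)
O(X) = X²
g(R) = 6 (g(R) = 2² + 2 = 4 + 2 = 6)
1/(-635 + N) + g(o) = 1/(-635 - 905) + 6 = 1/(-1540) + 6 = -1/1540 + 6 = 9239/1540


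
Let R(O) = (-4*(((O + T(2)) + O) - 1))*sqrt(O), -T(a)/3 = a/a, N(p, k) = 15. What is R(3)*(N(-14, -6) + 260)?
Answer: -2200*sqrt(3) ≈ -3810.5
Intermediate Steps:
T(a) = -3 (T(a) = -3*a/a = -3*1 = -3)
R(O) = sqrt(O)*(16 - 8*O) (R(O) = (-4*(((O - 3) + O) - 1))*sqrt(O) = (-4*(((-3 + O) + O) - 1))*sqrt(O) = (-4*((-3 + 2*O) - 1))*sqrt(O) = (-4*(-4 + 2*O))*sqrt(O) = (16 - 8*O)*sqrt(O) = sqrt(O)*(16 - 8*O))
R(3)*(N(-14, -6) + 260) = (8*sqrt(3)*(2 - 1*3))*(15 + 260) = (8*sqrt(3)*(2 - 3))*275 = (8*sqrt(3)*(-1))*275 = -8*sqrt(3)*275 = -2200*sqrt(3)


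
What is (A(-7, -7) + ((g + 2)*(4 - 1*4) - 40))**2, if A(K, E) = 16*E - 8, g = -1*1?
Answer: 25600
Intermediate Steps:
g = -1
A(K, E) = -8 + 16*E
(A(-7, -7) + ((g + 2)*(4 - 1*4) - 40))**2 = ((-8 + 16*(-7)) + ((-1 + 2)*(4 - 1*4) - 40))**2 = ((-8 - 112) + (1*(4 - 4) - 40))**2 = (-120 + (1*0 - 40))**2 = (-120 + (0 - 40))**2 = (-120 - 40)**2 = (-160)**2 = 25600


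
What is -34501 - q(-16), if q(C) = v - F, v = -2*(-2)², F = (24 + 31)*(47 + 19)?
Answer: -30863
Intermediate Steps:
F = 3630 (F = 55*66 = 3630)
v = -8 (v = -2*4 = -8)
q(C) = -3638 (q(C) = -8 - 1*3630 = -8 - 3630 = -3638)
-34501 - q(-16) = -34501 - 1*(-3638) = -34501 + 3638 = -30863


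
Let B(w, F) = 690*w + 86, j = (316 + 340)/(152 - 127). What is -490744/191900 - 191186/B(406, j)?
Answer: -21775977693/6721921175 ≈ -3.2395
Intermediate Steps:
j = 656/25 ≈ 26.240
B(w, F) = 86 + 690*w
-490744/191900 - 191186/B(406, j) = -490744/191900 - 191186/(86 + 690*406) = -490744*1/191900 - 191186/(86 + 280140) = -122686/47975 - 191186/280226 = -122686/47975 - 191186*1/280226 = -122686/47975 - 95593/140113 = -21775977693/6721921175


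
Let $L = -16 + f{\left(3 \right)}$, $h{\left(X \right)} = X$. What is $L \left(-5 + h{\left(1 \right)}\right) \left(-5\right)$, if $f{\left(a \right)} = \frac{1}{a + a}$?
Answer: $- \frac{950}{3} \approx -316.67$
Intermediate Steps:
$f{\left(a \right)} = \frac{1}{2 a}$
$L = - \frac{95}{6}$ ($L = -16 + \frac{1}{2 \cdot 3} = -16 + \frac{1}{2} \cdot \frac{1}{3} = -16 + \frac{1}{6} = - \frac{95}{6} \approx -15.833$)
$L \left(-5 + h{\left(1 \right)}\right) \left(-5\right) = - \frac{95 \left(-5 + 1\right) \left(-5\right)}{6} = - \frac{95 \left(\left(-4\right) \left(-5\right)\right)}{6} = \left(- \frac{95}{6}\right) 20 = - \frac{950}{3}$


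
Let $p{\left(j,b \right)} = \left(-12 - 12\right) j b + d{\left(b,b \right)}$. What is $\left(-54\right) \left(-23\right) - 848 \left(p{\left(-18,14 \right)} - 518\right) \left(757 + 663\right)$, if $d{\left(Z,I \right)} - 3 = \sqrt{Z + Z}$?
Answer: $-6662616038 - 2408320 \sqrt{7} \approx -6.669 \cdot 10^{9}$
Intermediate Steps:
$d{\left(Z,I \right)} = 3 + \sqrt{2} \sqrt{Z}$ ($d{\left(Z,I \right)} = 3 + \sqrt{Z + Z} = 3 + \sqrt{2 Z} = 3 + \sqrt{2} \sqrt{Z}$)
$p{\left(j,b \right)} = 3 + \sqrt{2} \sqrt{b} - 24 b j$ ($p{\left(j,b \right)} = \left(-12 - 12\right) j b + \left(3 + \sqrt{2} \sqrt{b}\right) = - 24 j b + \left(3 + \sqrt{2} \sqrt{b}\right) = - 24 b j + \left(3 + \sqrt{2} \sqrt{b}\right) = 3 + \sqrt{2} \sqrt{b} - 24 b j$)
$\left(-54\right) \left(-23\right) - 848 \left(p{\left(-18,14 \right)} - 518\right) \left(757 + 663\right) = \left(-54\right) \left(-23\right) - 848 \left(\left(3 + \sqrt{2} \sqrt{14} - 336 \left(-18\right)\right) - 518\right) \left(757 + 663\right) = 1242 - 848 \left(\left(3 + 2 \sqrt{7} + 6048\right) - 518\right) 1420 = 1242 - 848 \left(\left(6051 + 2 \sqrt{7}\right) - 518\right) 1420 = 1242 - 848 \left(5533 + 2 \sqrt{7}\right) 1420 = 1242 - 848 \left(7856860 + 2840 \sqrt{7}\right) = 1242 - \left(6662617280 + 2408320 \sqrt{7}\right) = -6662616038 - 2408320 \sqrt{7}$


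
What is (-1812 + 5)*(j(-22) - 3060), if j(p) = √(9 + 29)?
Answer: 5529420 - 1807*√38 ≈ 5.5183e+6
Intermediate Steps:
j(p) = √38
(-1812 + 5)*(j(-22) - 3060) = (-1812 + 5)*(√38 - 3060) = -1807*(-3060 + √38) = 5529420 - 1807*√38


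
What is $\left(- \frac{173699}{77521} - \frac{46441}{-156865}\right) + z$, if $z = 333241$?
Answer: $\frac{4052297437235391}{12160331665} \approx 3.3324 \cdot 10^{5}$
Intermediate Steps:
$\left(- \frac{173699}{77521} - \frac{46441}{-156865}\right) + z = \left(- \frac{173699}{77521} - \frac{46441}{-156865}\right) + 333241 = \left(\left(-173699\right) \frac{1}{77521} - - \frac{46441}{156865}\right) + 333241 = \left(- \frac{173699}{77521} + \frac{46441}{156865}\right) + 333241 = - \frac{23647140874}{12160331665} + 333241 = \frac{4052297437235391}{12160331665}$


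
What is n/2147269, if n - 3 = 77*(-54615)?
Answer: -4205352/2147269 ≈ -1.9585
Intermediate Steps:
n = -4205352 (n = 3 + 77*(-54615) = 3 - 4205355 = -4205352)
n/2147269 = -4205352/2147269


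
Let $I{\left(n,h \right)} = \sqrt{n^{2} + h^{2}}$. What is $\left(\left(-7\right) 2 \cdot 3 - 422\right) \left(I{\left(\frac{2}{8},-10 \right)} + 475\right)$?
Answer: $-220400 - 116 \sqrt{1601} \approx -2.2504 \cdot 10^{5}$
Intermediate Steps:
$I{\left(n,h \right)} = \sqrt{h^{2} + n^{2}}$
$\left(\left(-7\right) 2 \cdot 3 - 422\right) \left(I{\left(\frac{2}{8},-10 \right)} + 475\right) = \left(\left(-7\right) 2 \cdot 3 - 422\right) \left(\sqrt{\left(-10\right)^{2} + \left(\frac{2}{8}\right)^{2}} + 475\right) = \left(\left(-14\right) 3 - 422\right) \left(\sqrt{100 + \left(2 \cdot \frac{1}{8}\right)^{2}} + 475\right) = \left(-42 - 422\right) \left(\sqrt{100 + \left(\frac{1}{4}\right)^{2}} + 475\right) = - 464 \left(\sqrt{100 + \frac{1}{16}} + 475\right) = - 464 \left(\sqrt{\frac{1601}{16}} + 475\right) = - 464 \left(\frac{\sqrt{1601}}{4} + 475\right) = - 464 \left(475 + \frac{\sqrt{1601}}{4}\right) = -220400 - 116 \sqrt{1601}$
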